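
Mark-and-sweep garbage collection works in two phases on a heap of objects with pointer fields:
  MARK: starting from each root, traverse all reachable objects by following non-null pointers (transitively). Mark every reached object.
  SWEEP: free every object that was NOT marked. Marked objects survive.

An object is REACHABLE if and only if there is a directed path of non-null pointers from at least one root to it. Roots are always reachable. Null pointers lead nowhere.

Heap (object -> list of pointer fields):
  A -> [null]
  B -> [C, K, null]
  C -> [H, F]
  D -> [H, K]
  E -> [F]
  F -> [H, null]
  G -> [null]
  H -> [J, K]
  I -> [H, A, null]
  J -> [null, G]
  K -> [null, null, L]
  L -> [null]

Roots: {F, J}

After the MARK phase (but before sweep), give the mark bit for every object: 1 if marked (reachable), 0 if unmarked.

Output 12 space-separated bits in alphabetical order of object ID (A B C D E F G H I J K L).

Roots: F J
Mark F: refs=H null, marked=F
Mark J: refs=null G, marked=F J
Mark H: refs=J K, marked=F H J
Mark G: refs=null, marked=F G H J
Mark K: refs=null null L, marked=F G H J K
Mark L: refs=null, marked=F G H J K L
Unmarked (collected): A B C D E I

Answer: 0 0 0 0 0 1 1 1 0 1 1 1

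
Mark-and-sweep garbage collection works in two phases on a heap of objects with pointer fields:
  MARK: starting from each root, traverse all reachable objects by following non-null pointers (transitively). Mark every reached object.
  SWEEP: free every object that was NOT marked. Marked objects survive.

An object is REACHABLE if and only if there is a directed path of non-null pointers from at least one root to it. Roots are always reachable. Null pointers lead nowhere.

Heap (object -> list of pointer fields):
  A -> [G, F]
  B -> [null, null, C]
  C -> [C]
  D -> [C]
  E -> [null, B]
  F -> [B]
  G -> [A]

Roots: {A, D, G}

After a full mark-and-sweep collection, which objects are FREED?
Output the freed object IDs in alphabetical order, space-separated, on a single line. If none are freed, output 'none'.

Roots: A D G
Mark A: refs=G F, marked=A
Mark D: refs=C, marked=A D
Mark G: refs=A, marked=A D G
Mark F: refs=B, marked=A D F G
Mark C: refs=C, marked=A C D F G
Mark B: refs=null null C, marked=A B C D F G
Unmarked (collected): E

Answer: E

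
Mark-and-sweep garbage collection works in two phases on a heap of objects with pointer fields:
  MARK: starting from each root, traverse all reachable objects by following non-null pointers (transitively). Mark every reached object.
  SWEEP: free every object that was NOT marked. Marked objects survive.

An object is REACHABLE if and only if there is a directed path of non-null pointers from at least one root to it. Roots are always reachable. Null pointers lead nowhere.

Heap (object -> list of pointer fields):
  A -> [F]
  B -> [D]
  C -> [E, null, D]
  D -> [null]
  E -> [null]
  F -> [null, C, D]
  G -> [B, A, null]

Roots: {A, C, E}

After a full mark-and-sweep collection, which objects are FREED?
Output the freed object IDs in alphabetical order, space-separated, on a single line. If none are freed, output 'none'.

Roots: A C E
Mark A: refs=F, marked=A
Mark C: refs=E null D, marked=A C
Mark E: refs=null, marked=A C E
Mark F: refs=null C D, marked=A C E F
Mark D: refs=null, marked=A C D E F
Unmarked (collected): B G

Answer: B G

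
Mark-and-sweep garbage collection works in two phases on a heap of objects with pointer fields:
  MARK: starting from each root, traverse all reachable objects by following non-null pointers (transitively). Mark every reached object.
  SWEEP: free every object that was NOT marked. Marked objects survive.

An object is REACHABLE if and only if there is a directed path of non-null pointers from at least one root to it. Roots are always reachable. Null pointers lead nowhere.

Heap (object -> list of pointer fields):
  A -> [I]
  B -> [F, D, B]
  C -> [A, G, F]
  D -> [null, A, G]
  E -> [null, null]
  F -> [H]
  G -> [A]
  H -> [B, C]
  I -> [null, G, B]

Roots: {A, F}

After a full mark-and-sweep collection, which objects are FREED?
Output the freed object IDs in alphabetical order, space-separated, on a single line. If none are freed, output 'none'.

Roots: A F
Mark A: refs=I, marked=A
Mark F: refs=H, marked=A F
Mark I: refs=null G B, marked=A F I
Mark H: refs=B C, marked=A F H I
Mark G: refs=A, marked=A F G H I
Mark B: refs=F D B, marked=A B F G H I
Mark C: refs=A G F, marked=A B C F G H I
Mark D: refs=null A G, marked=A B C D F G H I
Unmarked (collected): E

Answer: E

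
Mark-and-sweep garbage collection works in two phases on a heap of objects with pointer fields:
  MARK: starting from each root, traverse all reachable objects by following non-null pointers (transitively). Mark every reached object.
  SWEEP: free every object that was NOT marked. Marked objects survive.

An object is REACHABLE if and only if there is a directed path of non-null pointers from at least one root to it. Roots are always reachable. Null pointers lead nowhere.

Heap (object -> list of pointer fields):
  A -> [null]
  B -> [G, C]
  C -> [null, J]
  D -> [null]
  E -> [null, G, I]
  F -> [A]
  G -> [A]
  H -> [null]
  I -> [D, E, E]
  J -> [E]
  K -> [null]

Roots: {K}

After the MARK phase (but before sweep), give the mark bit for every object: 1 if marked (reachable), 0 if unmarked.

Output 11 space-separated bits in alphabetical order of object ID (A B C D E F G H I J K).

Answer: 0 0 0 0 0 0 0 0 0 0 1

Derivation:
Roots: K
Mark K: refs=null, marked=K
Unmarked (collected): A B C D E F G H I J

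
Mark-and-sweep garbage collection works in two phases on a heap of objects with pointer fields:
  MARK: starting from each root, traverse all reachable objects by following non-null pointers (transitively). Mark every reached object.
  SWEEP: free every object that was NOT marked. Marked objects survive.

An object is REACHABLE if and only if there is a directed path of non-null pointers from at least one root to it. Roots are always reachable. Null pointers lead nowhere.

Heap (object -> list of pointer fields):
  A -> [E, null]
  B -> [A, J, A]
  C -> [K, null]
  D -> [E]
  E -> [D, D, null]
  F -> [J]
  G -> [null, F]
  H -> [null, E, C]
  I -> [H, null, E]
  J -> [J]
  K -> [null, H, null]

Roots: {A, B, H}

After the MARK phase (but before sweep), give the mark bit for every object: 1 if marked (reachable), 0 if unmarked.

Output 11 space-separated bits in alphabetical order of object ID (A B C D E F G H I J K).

Answer: 1 1 1 1 1 0 0 1 0 1 1

Derivation:
Roots: A B H
Mark A: refs=E null, marked=A
Mark B: refs=A J A, marked=A B
Mark H: refs=null E C, marked=A B H
Mark E: refs=D D null, marked=A B E H
Mark J: refs=J, marked=A B E H J
Mark C: refs=K null, marked=A B C E H J
Mark D: refs=E, marked=A B C D E H J
Mark K: refs=null H null, marked=A B C D E H J K
Unmarked (collected): F G I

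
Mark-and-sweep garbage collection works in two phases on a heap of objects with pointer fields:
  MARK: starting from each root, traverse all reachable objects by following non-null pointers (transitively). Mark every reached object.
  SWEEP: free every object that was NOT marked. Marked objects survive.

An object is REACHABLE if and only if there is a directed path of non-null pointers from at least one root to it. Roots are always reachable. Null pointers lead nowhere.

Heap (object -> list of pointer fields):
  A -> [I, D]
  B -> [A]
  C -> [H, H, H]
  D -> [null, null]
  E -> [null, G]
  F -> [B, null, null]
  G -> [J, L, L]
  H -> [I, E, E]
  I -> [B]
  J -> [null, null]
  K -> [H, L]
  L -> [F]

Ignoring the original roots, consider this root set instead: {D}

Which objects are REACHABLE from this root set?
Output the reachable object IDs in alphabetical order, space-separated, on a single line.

Answer: D

Derivation:
Roots: D
Mark D: refs=null null, marked=D
Unmarked (collected): A B C E F G H I J K L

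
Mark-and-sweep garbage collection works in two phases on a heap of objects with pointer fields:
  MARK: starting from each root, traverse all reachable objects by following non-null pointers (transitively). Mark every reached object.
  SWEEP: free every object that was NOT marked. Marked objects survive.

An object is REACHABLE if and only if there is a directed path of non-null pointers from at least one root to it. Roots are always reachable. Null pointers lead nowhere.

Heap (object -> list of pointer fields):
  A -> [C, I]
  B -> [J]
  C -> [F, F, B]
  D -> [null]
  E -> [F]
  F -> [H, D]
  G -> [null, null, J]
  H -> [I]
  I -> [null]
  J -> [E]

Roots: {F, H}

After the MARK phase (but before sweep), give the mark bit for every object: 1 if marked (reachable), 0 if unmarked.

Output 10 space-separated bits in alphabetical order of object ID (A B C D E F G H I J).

Answer: 0 0 0 1 0 1 0 1 1 0

Derivation:
Roots: F H
Mark F: refs=H D, marked=F
Mark H: refs=I, marked=F H
Mark D: refs=null, marked=D F H
Mark I: refs=null, marked=D F H I
Unmarked (collected): A B C E G J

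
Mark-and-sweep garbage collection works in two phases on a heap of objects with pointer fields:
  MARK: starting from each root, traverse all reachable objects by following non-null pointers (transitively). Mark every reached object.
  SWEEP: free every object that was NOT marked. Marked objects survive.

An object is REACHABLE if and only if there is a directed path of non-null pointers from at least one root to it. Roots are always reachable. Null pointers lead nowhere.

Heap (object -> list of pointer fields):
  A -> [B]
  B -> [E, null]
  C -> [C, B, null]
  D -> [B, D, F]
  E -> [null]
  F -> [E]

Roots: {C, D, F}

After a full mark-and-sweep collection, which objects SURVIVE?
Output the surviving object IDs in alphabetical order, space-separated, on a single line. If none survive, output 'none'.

Roots: C D F
Mark C: refs=C B null, marked=C
Mark D: refs=B D F, marked=C D
Mark F: refs=E, marked=C D F
Mark B: refs=E null, marked=B C D F
Mark E: refs=null, marked=B C D E F
Unmarked (collected): A

Answer: B C D E F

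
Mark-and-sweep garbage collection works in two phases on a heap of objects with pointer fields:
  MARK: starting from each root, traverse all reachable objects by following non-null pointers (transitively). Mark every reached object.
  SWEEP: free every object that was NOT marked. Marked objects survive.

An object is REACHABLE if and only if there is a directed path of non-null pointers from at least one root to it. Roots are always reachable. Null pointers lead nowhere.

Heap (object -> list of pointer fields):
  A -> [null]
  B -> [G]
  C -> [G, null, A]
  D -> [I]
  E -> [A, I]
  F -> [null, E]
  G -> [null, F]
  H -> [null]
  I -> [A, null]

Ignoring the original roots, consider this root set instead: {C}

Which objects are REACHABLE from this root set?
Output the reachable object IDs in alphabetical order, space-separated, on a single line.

Answer: A C E F G I

Derivation:
Roots: C
Mark C: refs=G null A, marked=C
Mark G: refs=null F, marked=C G
Mark A: refs=null, marked=A C G
Mark F: refs=null E, marked=A C F G
Mark E: refs=A I, marked=A C E F G
Mark I: refs=A null, marked=A C E F G I
Unmarked (collected): B D H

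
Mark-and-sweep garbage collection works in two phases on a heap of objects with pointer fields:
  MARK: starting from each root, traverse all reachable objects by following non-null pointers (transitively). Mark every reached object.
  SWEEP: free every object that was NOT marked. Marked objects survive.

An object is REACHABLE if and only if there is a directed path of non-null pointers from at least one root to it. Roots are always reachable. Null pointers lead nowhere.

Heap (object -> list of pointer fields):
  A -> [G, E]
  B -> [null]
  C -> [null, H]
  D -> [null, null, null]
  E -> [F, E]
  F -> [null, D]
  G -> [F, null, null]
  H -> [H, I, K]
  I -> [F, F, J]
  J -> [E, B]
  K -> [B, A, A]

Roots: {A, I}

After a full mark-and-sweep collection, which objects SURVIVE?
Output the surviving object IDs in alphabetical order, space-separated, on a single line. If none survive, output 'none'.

Roots: A I
Mark A: refs=G E, marked=A
Mark I: refs=F F J, marked=A I
Mark G: refs=F null null, marked=A G I
Mark E: refs=F E, marked=A E G I
Mark F: refs=null D, marked=A E F G I
Mark J: refs=E B, marked=A E F G I J
Mark D: refs=null null null, marked=A D E F G I J
Mark B: refs=null, marked=A B D E F G I J
Unmarked (collected): C H K

Answer: A B D E F G I J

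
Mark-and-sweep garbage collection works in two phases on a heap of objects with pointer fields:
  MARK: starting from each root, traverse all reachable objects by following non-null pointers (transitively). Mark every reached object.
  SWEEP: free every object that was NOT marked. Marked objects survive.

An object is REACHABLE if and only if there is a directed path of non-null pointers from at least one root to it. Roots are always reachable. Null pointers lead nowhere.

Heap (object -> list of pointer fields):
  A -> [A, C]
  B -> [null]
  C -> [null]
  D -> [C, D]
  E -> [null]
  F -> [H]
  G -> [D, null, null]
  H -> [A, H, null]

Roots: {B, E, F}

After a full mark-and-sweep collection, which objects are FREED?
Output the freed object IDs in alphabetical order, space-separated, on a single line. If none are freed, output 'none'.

Answer: D G

Derivation:
Roots: B E F
Mark B: refs=null, marked=B
Mark E: refs=null, marked=B E
Mark F: refs=H, marked=B E F
Mark H: refs=A H null, marked=B E F H
Mark A: refs=A C, marked=A B E F H
Mark C: refs=null, marked=A B C E F H
Unmarked (collected): D G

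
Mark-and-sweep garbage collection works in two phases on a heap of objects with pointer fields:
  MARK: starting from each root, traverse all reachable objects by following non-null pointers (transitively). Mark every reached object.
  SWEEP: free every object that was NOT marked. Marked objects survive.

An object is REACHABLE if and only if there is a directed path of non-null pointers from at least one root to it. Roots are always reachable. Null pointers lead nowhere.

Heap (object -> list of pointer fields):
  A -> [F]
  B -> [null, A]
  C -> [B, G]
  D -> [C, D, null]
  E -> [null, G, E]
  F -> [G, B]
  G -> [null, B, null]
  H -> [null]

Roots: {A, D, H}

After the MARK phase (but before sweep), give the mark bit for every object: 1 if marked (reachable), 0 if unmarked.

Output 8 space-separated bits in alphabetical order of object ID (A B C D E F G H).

Answer: 1 1 1 1 0 1 1 1

Derivation:
Roots: A D H
Mark A: refs=F, marked=A
Mark D: refs=C D null, marked=A D
Mark H: refs=null, marked=A D H
Mark F: refs=G B, marked=A D F H
Mark C: refs=B G, marked=A C D F H
Mark G: refs=null B null, marked=A C D F G H
Mark B: refs=null A, marked=A B C D F G H
Unmarked (collected): E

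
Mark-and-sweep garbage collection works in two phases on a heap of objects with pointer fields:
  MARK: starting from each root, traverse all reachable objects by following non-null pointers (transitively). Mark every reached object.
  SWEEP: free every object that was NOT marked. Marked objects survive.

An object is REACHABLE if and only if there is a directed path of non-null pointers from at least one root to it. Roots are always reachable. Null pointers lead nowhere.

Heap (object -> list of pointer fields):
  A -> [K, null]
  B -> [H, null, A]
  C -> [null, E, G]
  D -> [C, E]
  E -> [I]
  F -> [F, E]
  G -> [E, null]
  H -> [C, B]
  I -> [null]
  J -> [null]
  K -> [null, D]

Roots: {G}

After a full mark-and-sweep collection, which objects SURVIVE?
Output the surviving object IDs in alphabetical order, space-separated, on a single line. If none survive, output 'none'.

Answer: E G I

Derivation:
Roots: G
Mark G: refs=E null, marked=G
Mark E: refs=I, marked=E G
Mark I: refs=null, marked=E G I
Unmarked (collected): A B C D F H J K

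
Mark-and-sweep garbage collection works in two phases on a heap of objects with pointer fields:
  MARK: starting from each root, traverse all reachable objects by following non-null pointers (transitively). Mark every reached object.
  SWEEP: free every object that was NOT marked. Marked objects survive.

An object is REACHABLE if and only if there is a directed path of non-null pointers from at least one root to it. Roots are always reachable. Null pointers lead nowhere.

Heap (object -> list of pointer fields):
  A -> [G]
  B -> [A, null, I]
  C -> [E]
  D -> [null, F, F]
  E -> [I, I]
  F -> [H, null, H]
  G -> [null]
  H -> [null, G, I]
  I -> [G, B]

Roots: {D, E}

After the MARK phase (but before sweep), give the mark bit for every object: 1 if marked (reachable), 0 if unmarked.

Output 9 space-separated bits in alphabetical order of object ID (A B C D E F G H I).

Roots: D E
Mark D: refs=null F F, marked=D
Mark E: refs=I I, marked=D E
Mark F: refs=H null H, marked=D E F
Mark I: refs=G B, marked=D E F I
Mark H: refs=null G I, marked=D E F H I
Mark G: refs=null, marked=D E F G H I
Mark B: refs=A null I, marked=B D E F G H I
Mark A: refs=G, marked=A B D E F G H I
Unmarked (collected): C

Answer: 1 1 0 1 1 1 1 1 1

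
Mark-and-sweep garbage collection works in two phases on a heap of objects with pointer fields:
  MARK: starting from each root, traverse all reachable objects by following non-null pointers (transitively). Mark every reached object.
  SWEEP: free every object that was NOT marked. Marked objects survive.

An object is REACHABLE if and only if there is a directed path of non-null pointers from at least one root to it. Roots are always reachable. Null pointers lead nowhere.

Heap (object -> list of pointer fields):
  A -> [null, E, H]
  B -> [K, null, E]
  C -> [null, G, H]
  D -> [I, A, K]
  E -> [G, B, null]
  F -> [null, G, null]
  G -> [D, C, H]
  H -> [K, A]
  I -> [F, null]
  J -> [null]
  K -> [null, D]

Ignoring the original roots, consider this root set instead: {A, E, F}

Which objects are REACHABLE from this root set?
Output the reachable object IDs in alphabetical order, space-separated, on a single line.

Answer: A B C D E F G H I K

Derivation:
Roots: A E F
Mark A: refs=null E H, marked=A
Mark E: refs=G B null, marked=A E
Mark F: refs=null G null, marked=A E F
Mark H: refs=K A, marked=A E F H
Mark G: refs=D C H, marked=A E F G H
Mark B: refs=K null E, marked=A B E F G H
Mark K: refs=null D, marked=A B E F G H K
Mark D: refs=I A K, marked=A B D E F G H K
Mark C: refs=null G H, marked=A B C D E F G H K
Mark I: refs=F null, marked=A B C D E F G H I K
Unmarked (collected): J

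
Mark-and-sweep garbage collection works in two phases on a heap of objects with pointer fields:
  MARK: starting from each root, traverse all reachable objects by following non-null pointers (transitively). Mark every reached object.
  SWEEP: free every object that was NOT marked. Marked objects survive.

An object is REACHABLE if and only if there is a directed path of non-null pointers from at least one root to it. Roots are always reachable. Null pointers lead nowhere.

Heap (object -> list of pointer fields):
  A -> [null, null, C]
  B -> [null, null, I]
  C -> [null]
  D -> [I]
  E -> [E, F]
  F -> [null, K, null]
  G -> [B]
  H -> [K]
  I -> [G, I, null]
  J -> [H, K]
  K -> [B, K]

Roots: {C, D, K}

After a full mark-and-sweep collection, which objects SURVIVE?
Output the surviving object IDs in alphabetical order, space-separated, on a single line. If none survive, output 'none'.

Answer: B C D G I K

Derivation:
Roots: C D K
Mark C: refs=null, marked=C
Mark D: refs=I, marked=C D
Mark K: refs=B K, marked=C D K
Mark I: refs=G I null, marked=C D I K
Mark B: refs=null null I, marked=B C D I K
Mark G: refs=B, marked=B C D G I K
Unmarked (collected): A E F H J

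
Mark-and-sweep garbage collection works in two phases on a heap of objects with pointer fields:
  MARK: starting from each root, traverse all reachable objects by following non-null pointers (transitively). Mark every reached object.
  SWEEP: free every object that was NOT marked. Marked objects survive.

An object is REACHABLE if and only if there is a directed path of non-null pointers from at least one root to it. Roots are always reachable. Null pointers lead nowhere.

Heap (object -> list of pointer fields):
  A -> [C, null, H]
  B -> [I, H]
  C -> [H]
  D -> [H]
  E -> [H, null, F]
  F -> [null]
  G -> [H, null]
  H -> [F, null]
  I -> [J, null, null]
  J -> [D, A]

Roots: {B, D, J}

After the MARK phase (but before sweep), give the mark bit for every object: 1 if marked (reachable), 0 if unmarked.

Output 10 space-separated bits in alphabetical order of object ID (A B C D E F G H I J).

Roots: B D J
Mark B: refs=I H, marked=B
Mark D: refs=H, marked=B D
Mark J: refs=D A, marked=B D J
Mark I: refs=J null null, marked=B D I J
Mark H: refs=F null, marked=B D H I J
Mark A: refs=C null H, marked=A B D H I J
Mark F: refs=null, marked=A B D F H I J
Mark C: refs=H, marked=A B C D F H I J
Unmarked (collected): E G

Answer: 1 1 1 1 0 1 0 1 1 1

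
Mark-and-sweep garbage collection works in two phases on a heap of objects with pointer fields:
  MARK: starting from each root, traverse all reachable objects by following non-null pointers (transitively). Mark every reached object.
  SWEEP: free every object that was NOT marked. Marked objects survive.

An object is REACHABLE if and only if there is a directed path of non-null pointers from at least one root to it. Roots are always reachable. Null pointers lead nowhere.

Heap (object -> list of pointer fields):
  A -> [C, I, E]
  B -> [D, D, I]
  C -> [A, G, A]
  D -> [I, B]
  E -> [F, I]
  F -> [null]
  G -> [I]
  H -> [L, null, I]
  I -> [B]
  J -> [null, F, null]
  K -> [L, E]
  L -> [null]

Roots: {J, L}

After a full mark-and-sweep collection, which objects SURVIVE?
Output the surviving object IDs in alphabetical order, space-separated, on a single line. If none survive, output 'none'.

Answer: F J L

Derivation:
Roots: J L
Mark J: refs=null F null, marked=J
Mark L: refs=null, marked=J L
Mark F: refs=null, marked=F J L
Unmarked (collected): A B C D E G H I K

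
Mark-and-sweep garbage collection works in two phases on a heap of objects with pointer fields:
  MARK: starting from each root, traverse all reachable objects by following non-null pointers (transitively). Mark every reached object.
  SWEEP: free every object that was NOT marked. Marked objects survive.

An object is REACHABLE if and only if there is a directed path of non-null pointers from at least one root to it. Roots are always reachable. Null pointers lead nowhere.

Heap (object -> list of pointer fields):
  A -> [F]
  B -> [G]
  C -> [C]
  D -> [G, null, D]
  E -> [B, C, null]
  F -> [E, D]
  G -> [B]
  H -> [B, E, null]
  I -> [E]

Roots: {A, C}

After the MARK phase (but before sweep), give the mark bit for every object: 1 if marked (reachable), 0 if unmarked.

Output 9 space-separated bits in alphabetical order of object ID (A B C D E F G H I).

Answer: 1 1 1 1 1 1 1 0 0

Derivation:
Roots: A C
Mark A: refs=F, marked=A
Mark C: refs=C, marked=A C
Mark F: refs=E D, marked=A C F
Mark E: refs=B C null, marked=A C E F
Mark D: refs=G null D, marked=A C D E F
Mark B: refs=G, marked=A B C D E F
Mark G: refs=B, marked=A B C D E F G
Unmarked (collected): H I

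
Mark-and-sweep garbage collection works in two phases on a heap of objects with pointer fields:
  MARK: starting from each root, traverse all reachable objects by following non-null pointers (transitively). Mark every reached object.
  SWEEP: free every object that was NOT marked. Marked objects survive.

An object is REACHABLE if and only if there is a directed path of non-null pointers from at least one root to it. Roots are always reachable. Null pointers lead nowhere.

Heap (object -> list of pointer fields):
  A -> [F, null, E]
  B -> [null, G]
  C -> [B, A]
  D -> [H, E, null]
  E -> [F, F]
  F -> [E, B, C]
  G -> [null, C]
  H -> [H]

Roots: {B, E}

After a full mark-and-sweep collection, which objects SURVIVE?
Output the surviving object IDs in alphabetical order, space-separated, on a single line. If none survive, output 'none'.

Answer: A B C E F G

Derivation:
Roots: B E
Mark B: refs=null G, marked=B
Mark E: refs=F F, marked=B E
Mark G: refs=null C, marked=B E G
Mark F: refs=E B C, marked=B E F G
Mark C: refs=B A, marked=B C E F G
Mark A: refs=F null E, marked=A B C E F G
Unmarked (collected): D H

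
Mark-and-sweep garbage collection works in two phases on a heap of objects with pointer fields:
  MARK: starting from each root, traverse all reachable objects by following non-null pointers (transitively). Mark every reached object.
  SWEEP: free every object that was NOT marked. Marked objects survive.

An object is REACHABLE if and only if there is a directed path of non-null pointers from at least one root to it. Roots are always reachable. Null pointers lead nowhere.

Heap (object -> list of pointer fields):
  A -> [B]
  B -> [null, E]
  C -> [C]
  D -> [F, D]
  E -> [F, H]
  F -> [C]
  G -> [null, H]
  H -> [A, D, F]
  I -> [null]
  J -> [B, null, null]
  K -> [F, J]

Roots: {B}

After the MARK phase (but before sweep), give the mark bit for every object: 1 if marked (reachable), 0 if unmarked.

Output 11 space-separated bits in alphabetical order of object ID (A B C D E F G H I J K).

Answer: 1 1 1 1 1 1 0 1 0 0 0

Derivation:
Roots: B
Mark B: refs=null E, marked=B
Mark E: refs=F H, marked=B E
Mark F: refs=C, marked=B E F
Mark H: refs=A D F, marked=B E F H
Mark C: refs=C, marked=B C E F H
Mark A: refs=B, marked=A B C E F H
Mark D: refs=F D, marked=A B C D E F H
Unmarked (collected): G I J K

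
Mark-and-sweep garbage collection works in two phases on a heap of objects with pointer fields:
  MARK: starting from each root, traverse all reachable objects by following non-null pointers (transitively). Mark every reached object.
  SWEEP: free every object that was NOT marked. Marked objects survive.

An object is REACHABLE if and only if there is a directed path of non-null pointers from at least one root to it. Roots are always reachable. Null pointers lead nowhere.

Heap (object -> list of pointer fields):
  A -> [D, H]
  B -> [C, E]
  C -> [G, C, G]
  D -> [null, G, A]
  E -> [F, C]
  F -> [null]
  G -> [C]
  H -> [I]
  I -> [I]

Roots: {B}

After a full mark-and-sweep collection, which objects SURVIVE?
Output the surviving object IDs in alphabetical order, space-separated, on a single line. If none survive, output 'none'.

Roots: B
Mark B: refs=C E, marked=B
Mark C: refs=G C G, marked=B C
Mark E: refs=F C, marked=B C E
Mark G: refs=C, marked=B C E G
Mark F: refs=null, marked=B C E F G
Unmarked (collected): A D H I

Answer: B C E F G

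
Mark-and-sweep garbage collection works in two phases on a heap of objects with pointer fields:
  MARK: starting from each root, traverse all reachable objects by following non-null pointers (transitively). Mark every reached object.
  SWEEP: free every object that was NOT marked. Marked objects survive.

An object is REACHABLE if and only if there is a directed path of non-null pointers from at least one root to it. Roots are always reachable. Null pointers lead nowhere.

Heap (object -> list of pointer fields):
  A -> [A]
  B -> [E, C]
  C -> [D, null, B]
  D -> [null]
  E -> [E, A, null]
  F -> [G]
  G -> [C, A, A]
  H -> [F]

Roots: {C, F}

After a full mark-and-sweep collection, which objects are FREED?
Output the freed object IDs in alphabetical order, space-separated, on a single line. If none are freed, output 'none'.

Answer: H

Derivation:
Roots: C F
Mark C: refs=D null B, marked=C
Mark F: refs=G, marked=C F
Mark D: refs=null, marked=C D F
Mark B: refs=E C, marked=B C D F
Mark G: refs=C A A, marked=B C D F G
Mark E: refs=E A null, marked=B C D E F G
Mark A: refs=A, marked=A B C D E F G
Unmarked (collected): H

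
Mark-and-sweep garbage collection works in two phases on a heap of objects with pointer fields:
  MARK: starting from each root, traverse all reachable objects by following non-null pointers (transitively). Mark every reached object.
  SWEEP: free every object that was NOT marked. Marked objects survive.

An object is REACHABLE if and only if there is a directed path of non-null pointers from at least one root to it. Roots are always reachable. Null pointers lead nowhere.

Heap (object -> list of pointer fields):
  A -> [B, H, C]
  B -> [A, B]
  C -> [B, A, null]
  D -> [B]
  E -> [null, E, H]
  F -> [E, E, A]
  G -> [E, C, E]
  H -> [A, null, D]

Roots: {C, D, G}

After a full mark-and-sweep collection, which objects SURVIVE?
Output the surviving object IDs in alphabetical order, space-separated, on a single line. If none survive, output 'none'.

Roots: C D G
Mark C: refs=B A null, marked=C
Mark D: refs=B, marked=C D
Mark G: refs=E C E, marked=C D G
Mark B: refs=A B, marked=B C D G
Mark A: refs=B H C, marked=A B C D G
Mark E: refs=null E H, marked=A B C D E G
Mark H: refs=A null D, marked=A B C D E G H
Unmarked (collected): F

Answer: A B C D E G H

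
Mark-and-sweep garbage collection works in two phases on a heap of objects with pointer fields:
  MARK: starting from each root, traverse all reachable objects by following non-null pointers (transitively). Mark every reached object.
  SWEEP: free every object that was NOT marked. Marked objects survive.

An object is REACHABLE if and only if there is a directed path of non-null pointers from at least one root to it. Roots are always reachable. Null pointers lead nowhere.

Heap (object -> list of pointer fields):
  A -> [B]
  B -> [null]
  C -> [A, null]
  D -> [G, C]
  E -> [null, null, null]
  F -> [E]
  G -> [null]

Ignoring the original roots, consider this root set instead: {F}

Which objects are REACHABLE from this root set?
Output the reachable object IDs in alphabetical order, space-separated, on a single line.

Roots: F
Mark F: refs=E, marked=F
Mark E: refs=null null null, marked=E F
Unmarked (collected): A B C D G

Answer: E F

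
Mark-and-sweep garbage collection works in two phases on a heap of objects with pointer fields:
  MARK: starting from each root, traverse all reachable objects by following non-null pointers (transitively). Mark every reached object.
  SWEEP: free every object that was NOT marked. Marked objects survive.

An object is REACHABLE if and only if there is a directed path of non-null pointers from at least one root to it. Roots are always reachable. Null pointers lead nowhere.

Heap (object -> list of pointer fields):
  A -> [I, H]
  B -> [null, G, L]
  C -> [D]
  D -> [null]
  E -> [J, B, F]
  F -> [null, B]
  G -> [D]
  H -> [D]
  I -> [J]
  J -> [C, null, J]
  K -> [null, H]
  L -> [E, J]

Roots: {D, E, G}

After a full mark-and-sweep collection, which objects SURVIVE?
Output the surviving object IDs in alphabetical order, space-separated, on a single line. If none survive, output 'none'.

Roots: D E G
Mark D: refs=null, marked=D
Mark E: refs=J B F, marked=D E
Mark G: refs=D, marked=D E G
Mark J: refs=C null J, marked=D E G J
Mark B: refs=null G L, marked=B D E G J
Mark F: refs=null B, marked=B D E F G J
Mark C: refs=D, marked=B C D E F G J
Mark L: refs=E J, marked=B C D E F G J L
Unmarked (collected): A H I K

Answer: B C D E F G J L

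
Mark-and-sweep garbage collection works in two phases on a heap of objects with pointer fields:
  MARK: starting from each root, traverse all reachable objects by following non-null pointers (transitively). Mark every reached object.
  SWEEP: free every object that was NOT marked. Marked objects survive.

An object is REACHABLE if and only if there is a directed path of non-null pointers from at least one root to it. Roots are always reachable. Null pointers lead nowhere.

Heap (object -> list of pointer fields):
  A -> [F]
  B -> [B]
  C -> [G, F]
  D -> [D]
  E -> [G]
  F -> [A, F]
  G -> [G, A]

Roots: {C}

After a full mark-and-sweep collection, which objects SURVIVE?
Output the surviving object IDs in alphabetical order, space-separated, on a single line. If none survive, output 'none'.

Roots: C
Mark C: refs=G F, marked=C
Mark G: refs=G A, marked=C G
Mark F: refs=A F, marked=C F G
Mark A: refs=F, marked=A C F G
Unmarked (collected): B D E

Answer: A C F G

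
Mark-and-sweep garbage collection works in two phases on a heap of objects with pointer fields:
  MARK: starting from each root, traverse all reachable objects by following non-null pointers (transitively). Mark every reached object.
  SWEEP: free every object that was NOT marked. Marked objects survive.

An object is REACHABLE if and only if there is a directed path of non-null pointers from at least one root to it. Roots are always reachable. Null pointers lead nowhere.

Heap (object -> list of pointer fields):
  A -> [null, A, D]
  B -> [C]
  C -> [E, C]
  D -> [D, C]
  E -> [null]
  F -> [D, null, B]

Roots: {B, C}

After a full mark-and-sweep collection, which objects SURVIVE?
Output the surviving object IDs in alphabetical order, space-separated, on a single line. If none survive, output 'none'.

Answer: B C E

Derivation:
Roots: B C
Mark B: refs=C, marked=B
Mark C: refs=E C, marked=B C
Mark E: refs=null, marked=B C E
Unmarked (collected): A D F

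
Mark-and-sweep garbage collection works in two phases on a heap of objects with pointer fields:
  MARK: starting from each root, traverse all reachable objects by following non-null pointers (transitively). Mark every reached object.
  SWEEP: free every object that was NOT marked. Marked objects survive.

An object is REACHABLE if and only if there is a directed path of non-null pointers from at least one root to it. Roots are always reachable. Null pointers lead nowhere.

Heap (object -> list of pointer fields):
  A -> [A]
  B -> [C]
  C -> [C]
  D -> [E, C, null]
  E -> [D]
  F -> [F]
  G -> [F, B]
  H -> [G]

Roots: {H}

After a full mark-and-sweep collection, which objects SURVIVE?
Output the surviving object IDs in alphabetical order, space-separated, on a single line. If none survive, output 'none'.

Answer: B C F G H

Derivation:
Roots: H
Mark H: refs=G, marked=H
Mark G: refs=F B, marked=G H
Mark F: refs=F, marked=F G H
Mark B: refs=C, marked=B F G H
Mark C: refs=C, marked=B C F G H
Unmarked (collected): A D E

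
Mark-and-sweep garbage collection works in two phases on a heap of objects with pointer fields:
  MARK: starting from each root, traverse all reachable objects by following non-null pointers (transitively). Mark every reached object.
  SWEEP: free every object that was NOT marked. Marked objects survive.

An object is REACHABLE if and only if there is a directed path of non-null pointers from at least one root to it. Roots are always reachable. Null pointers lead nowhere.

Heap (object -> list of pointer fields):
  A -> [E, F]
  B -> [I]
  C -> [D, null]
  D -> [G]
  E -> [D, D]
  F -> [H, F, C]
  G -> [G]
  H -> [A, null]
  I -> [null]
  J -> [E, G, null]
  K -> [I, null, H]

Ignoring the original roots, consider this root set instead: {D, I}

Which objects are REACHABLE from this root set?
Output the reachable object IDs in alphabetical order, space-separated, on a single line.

Roots: D I
Mark D: refs=G, marked=D
Mark I: refs=null, marked=D I
Mark G: refs=G, marked=D G I
Unmarked (collected): A B C E F H J K

Answer: D G I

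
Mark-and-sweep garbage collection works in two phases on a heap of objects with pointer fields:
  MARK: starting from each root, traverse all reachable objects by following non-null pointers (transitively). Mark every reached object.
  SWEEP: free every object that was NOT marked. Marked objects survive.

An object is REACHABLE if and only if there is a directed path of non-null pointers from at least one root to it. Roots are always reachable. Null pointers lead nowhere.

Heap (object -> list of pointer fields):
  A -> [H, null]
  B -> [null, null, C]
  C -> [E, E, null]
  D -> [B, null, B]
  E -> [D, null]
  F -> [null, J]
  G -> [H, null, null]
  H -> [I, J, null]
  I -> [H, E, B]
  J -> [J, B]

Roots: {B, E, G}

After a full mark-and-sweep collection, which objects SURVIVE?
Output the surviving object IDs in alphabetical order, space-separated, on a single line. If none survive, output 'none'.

Answer: B C D E G H I J

Derivation:
Roots: B E G
Mark B: refs=null null C, marked=B
Mark E: refs=D null, marked=B E
Mark G: refs=H null null, marked=B E G
Mark C: refs=E E null, marked=B C E G
Mark D: refs=B null B, marked=B C D E G
Mark H: refs=I J null, marked=B C D E G H
Mark I: refs=H E B, marked=B C D E G H I
Mark J: refs=J B, marked=B C D E G H I J
Unmarked (collected): A F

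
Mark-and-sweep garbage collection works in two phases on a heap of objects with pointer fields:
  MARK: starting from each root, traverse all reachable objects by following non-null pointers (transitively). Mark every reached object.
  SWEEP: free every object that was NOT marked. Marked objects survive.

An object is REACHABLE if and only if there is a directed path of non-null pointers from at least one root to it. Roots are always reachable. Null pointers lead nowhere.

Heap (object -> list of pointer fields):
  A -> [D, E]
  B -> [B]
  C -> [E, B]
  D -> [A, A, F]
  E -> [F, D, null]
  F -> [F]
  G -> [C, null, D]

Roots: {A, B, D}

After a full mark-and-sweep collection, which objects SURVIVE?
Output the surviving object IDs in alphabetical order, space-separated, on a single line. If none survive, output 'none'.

Roots: A B D
Mark A: refs=D E, marked=A
Mark B: refs=B, marked=A B
Mark D: refs=A A F, marked=A B D
Mark E: refs=F D null, marked=A B D E
Mark F: refs=F, marked=A B D E F
Unmarked (collected): C G

Answer: A B D E F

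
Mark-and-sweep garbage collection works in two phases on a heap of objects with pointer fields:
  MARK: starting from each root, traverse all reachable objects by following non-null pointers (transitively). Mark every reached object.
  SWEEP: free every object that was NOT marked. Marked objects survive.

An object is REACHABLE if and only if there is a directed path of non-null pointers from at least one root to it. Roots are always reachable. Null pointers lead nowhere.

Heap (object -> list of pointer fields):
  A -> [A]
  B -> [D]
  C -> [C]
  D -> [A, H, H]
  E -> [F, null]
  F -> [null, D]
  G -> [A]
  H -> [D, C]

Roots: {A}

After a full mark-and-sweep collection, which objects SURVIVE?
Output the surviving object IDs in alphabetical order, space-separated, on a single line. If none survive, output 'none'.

Roots: A
Mark A: refs=A, marked=A
Unmarked (collected): B C D E F G H

Answer: A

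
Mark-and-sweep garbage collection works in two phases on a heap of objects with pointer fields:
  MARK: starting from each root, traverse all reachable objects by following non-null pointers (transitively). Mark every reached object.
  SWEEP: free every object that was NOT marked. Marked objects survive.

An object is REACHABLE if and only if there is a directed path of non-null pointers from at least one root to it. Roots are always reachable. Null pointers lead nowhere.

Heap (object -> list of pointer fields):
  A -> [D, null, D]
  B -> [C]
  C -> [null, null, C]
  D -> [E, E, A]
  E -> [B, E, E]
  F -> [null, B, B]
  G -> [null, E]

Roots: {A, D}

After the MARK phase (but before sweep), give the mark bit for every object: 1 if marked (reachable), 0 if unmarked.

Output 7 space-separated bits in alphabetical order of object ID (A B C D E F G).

Answer: 1 1 1 1 1 0 0

Derivation:
Roots: A D
Mark A: refs=D null D, marked=A
Mark D: refs=E E A, marked=A D
Mark E: refs=B E E, marked=A D E
Mark B: refs=C, marked=A B D E
Mark C: refs=null null C, marked=A B C D E
Unmarked (collected): F G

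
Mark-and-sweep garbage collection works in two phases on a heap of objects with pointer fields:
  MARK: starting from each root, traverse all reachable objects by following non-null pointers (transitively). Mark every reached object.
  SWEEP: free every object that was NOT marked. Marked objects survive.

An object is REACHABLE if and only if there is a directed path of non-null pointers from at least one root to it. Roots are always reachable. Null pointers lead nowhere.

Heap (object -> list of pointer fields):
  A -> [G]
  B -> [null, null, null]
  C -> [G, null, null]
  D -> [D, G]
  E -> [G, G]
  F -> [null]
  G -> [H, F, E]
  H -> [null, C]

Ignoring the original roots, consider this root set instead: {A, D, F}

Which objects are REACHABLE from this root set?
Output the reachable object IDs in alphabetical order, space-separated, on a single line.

Answer: A C D E F G H

Derivation:
Roots: A D F
Mark A: refs=G, marked=A
Mark D: refs=D G, marked=A D
Mark F: refs=null, marked=A D F
Mark G: refs=H F E, marked=A D F G
Mark H: refs=null C, marked=A D F G H
Mark E: refs=G G, marked=A D E F G H
Mark C: refs=G null null, marked=A C D E F G H
Unmarked (collected): B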